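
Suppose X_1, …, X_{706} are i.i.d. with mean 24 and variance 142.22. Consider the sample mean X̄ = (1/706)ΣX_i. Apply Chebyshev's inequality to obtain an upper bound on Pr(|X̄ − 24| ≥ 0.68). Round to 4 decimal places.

Var(X̄) = Var(X_i)/n = 142.22/706 = 0.20144.
Chebyshev: Pr(|X̄ − 24| ≥ 0.68) ≤ Var(X̄)/(0.68)² = 142.22/(706·0.68²) = 0.4357.

0.4357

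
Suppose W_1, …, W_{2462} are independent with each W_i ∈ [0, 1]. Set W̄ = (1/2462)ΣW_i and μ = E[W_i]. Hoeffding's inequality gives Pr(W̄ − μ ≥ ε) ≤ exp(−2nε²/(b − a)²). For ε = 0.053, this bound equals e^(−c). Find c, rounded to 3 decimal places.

c = 2nε²/(b − a)² = 2·2462·0.053² / 1² = 13.8315.

13.832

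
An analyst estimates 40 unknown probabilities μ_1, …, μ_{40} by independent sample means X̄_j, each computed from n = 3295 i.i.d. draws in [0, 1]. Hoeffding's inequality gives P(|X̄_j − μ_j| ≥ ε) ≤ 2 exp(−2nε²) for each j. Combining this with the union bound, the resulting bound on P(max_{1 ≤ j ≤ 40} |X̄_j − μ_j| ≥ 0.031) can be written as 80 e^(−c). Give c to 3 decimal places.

6.333

Union bound over the 40 events: P(max_{1 ≤ j ≤ 40} |X̄_j − μ_j| ≥ 0.031) ≤ 40·2·exp(−2nε²) = 80 exp(−2·3295·0.031²).
So c = 2·3295·0.031² = 6.3330.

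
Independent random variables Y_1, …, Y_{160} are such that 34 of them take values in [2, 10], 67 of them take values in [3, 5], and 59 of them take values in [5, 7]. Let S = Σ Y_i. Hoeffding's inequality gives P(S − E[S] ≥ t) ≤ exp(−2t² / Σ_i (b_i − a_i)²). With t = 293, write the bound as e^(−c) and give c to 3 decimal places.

64.066

Σ(b_i − a_i)² = 34·8² + 67·2² + 59·2² = 2680.
c = 2t² / 2680 = 2·293² / 2680 = 64.0664.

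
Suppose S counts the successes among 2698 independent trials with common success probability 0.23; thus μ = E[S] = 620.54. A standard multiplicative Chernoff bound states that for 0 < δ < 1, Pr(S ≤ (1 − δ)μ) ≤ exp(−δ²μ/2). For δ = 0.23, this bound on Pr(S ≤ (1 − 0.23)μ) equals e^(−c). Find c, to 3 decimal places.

c = δ²μ/2 = 0.23²·620.54/2 = 16.4133.

16.413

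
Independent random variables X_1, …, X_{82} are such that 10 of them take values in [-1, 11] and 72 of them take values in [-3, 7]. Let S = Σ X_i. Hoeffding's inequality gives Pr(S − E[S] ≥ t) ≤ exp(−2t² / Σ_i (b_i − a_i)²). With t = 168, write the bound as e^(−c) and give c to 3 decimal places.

Σ(b_i − a_i)² = 10·12² + 72·10² = 8640.
c = 2t² / 8640 = 2·168² / 8640 = 6.5333.

6.533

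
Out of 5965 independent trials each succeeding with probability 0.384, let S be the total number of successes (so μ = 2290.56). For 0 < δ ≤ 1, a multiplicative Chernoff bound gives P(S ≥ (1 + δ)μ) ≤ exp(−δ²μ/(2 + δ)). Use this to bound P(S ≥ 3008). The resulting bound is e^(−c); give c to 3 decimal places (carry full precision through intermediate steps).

Write 3008 = (1 + δ)μ, so δ = 3008/2290.56 − 1 = 0.313216…
Then the exponent is δ²μ/(2 + δ) = (3008 − μ)² / (μ·(2 + δ)) = 97.143404.

97.143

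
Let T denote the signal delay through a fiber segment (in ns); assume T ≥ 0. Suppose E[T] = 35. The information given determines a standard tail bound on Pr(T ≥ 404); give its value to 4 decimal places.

0.0866

Only the mean of a non-negative variable is known, so Markov's inequality is the applicable tail bound.
Markov's inequality: for a non-negative random variable, Pr(T ≥ a) ≤ E[T]/a.
Here E[T] = 35 and a = 404, so the bound is 35/404 = 0.0866.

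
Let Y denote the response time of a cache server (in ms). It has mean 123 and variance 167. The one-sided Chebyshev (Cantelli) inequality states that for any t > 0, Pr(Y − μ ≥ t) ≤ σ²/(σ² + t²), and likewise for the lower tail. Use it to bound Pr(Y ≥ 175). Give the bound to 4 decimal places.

0.0582

Here σ² = 167 and t = 52, so σ² + t² = 2871.
Cantelli's bound: 167/2871 = 0.0582.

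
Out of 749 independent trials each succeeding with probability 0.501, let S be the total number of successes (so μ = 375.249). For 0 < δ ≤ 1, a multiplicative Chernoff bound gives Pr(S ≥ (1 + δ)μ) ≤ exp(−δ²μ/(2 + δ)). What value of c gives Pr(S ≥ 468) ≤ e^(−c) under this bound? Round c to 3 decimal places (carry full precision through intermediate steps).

10.202

Write 468 = (1 + δ)μ, so δ = 468/375.249 − 1 = 0.2471719…
Then the exponent is δ²μ/(2 + δ) = (468 − μ)² / (μ·(2 + δ)) = 10.201907.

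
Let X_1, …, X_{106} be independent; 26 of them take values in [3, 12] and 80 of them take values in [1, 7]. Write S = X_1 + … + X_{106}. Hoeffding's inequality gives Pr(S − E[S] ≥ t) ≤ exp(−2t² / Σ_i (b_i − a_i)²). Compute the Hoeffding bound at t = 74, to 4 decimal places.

0.1112

Σ(b_i − a_i)² = 26·9² + 80·6² = 4986.
Exponent = 2·74² / 4986 = 2.19655.
Bound = exp(−2.19655) = 0.11119.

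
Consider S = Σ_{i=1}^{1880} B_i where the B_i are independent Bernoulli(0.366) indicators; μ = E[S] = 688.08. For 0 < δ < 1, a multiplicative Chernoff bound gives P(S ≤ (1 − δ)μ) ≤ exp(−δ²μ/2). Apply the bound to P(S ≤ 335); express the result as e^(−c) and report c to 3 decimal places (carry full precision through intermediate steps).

90.589

Write 335 = (1 − δ)μ, so δ = 1 − 335/688.08 = 0.513138…
Then the exponent is δ²μ/2 = (μ − 335)²/(2μ) = 90.589384.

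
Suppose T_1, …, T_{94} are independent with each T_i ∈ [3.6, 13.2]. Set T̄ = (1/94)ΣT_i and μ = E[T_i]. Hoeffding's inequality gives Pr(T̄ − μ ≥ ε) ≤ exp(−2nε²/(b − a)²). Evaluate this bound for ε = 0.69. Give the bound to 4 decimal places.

0.3786

Exponent: 2nε²/(b − a)² = 2·94·0.69² / 9.6² = 0.97121.
Bound = exp(−0.97121) = 0.37862.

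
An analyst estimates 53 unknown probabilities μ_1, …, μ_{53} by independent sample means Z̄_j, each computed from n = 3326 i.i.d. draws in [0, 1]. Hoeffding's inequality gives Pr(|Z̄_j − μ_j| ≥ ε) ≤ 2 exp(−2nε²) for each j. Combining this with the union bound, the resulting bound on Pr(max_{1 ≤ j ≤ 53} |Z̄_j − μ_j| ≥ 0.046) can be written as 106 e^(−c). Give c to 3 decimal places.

Union bound over the 53 events: Pr(max_{1 ≤ j ≤ 53} |Z̄_j − μ_j| ≥ 0.046) ≤ 53·2·exp(−2nε²) = 106 exp(−2·3326·0.046²).
So c = 2·3326·0.046² = 14.0756.

14.076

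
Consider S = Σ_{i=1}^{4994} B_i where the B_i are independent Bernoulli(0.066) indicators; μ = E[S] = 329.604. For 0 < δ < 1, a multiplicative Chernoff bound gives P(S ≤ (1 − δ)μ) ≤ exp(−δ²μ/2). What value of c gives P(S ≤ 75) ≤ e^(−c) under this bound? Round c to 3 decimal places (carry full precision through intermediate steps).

Write 75 = (1 − δ)μ, so δ = 1 − 75/329.604 = 0.7724542…
Then the exponent is δ²μ/2 = (μ − 75)²/(2μ) = 98.334967.

98.335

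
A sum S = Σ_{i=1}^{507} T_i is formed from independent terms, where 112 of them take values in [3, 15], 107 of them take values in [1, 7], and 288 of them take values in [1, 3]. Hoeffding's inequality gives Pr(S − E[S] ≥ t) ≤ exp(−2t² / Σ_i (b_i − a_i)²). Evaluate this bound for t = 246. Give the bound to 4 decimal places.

Σ(b_i − a_i)² = 112·12² + 107·6² + 288·2² = 21132.
Exponent = 2·246² / 21132 = 5.72743.
Bound = exp(−5.72743) = 0.00326.

0.0033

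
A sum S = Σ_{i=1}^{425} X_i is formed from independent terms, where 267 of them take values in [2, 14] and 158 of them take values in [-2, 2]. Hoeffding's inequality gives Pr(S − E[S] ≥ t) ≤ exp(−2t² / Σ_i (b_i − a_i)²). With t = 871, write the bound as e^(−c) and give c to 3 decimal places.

Σ(b_i − a_i)² = 267·12² + 158·4² = 40976.
c = 2t² / 40976 = 2·871² / 40976 = 37.0286.

37.029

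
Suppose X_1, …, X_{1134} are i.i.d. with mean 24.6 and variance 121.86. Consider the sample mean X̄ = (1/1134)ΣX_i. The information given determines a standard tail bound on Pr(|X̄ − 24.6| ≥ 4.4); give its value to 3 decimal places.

With mean and variance of each term known, Chebyshev's inequality bounds the deviation of the sum (or sample mean).
Var(X̄) = Var(X_i)/n = 121.86/1134 = 0.10746.
Chebyshev: Pr(|X̄ − 24.6| ≥ 4.4) ≤ Var(X̄)/(4.4)² = 121.86/(1134·4.4²) = 0.0056.

0.006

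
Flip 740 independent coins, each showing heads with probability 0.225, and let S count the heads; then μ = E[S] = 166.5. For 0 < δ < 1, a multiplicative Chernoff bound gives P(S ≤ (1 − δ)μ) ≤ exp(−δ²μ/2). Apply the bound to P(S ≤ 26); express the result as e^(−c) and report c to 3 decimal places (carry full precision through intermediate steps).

59.280

Write 26 = (1 − δ)μ, so δ = 1 − 26/166.5 = 0.8438438…
Then the exponent is δ²μ/2 = (μ − 26)²/(2μ) = 59.280030.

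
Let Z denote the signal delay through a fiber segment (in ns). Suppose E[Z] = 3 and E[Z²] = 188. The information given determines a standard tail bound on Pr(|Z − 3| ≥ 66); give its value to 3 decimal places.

The first two moments determine the variance, so Chebyshev's inequality is the sharpest standard bound available.
Var(Z) = E[Z²] − (E[Z])² = 188 − 9 = 179.
Chebyshev's inequality: Pr(|Z − μ| ≥ t) ≤ Var(Z)/t² = 179/4356 = 0.0411.

0.041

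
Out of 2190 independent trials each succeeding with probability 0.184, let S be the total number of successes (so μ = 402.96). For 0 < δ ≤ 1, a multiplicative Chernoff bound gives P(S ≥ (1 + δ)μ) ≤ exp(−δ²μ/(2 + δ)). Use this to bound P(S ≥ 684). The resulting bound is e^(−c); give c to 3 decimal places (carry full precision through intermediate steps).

72.665

Write 684 = (1 + δ)μ, so δ = 684/402.96 − 1 = 0.697439…
Then the exponent is δ²μ/(2 + δ) = (684 − μ)² / (μ·(2 + δ)) = 72.664571.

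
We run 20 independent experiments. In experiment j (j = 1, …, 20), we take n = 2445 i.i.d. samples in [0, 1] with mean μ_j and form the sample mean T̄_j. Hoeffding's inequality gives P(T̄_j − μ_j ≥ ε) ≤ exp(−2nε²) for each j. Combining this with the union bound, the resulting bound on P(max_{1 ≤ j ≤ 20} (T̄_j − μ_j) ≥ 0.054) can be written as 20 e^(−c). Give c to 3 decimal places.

14.259

Union bound over the 20 events: P(max_{1 ≤ j ≤ 20} (T̄_j − μ_j) ≥ 0.054) ≤ 20·exp(−2nε²) = 20 exp(−2·2445·0.054²).
So c = 2·2445·0.054² = 14.2592.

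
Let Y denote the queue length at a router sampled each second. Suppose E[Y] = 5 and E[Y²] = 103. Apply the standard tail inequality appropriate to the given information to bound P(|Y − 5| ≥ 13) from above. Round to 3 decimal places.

The first two moments determine the variance, so Chebyshev's inequality is the sharpest standard bound available.
Var(Y) = E[Y²] − (E[Y])² = 103 − 25 = 78.
Chebyshev's inequality: P(|Y − μ| ≥ t) ≤ Var(Y)/t² = 78/169 = 0.4615.

0.462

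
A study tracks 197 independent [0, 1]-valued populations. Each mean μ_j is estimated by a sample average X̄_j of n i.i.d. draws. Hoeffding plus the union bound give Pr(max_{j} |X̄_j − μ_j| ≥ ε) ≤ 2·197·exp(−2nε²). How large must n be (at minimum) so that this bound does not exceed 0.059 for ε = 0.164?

Need 2·197·exp(−2nε²) ≤ 0.059, i.e. exp(−2nε²) ≤ 0.059/394.
So 2nε² ≥ ln(394/0.059) = 8.806569.
Hence n ≥ 8.806569/(2·0.164²) = 163.715.
The smallest integer n is 164.

164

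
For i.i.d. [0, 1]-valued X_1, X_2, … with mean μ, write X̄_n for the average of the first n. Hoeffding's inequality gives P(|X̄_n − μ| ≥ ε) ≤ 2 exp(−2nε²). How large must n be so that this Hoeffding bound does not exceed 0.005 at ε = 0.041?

1783

Require 2·exp(−2nε²) ≤ 0.005, i.e. 2nε² ≥ ln(2/0.005) = 5.991465.
So n ≥ 5.991465 / (2·0.041²) = 1782.113.
The smallest integer n is 1783.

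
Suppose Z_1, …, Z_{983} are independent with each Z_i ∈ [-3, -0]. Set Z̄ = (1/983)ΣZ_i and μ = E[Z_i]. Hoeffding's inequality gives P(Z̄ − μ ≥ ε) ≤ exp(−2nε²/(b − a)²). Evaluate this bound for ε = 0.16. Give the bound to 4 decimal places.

0.0037

Exponent: 2nε²/(b − a)² = 2·983·0.16² / 3² = 5.59218.
Bound = exp(−5.59218) = 0.00373.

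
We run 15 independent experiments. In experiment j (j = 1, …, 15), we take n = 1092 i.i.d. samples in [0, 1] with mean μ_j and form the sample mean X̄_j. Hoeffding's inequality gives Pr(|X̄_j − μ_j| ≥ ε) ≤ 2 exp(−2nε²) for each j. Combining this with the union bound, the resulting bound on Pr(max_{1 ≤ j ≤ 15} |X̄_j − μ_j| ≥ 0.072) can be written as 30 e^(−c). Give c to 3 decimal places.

11.322

Union bound over the 15 events: Pr(max_{1 ≤ j ≤ 15} |X̄_j − μ_j| ≥ 0.072) ≤ 15·2·exp(−2nε²) = 30 exp(−2·1092·0.072²).
So c = 2·1092·0.072² = 11.3219.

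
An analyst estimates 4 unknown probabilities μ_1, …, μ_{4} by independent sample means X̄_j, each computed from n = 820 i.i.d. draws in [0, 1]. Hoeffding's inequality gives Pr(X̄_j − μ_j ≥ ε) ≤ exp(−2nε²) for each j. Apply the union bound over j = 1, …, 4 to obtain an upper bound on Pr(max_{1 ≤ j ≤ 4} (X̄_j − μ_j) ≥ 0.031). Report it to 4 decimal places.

Per-experiment Hoeffding bound: exp(−2·820·0.031²) = exp(−1.57604) = 0.20679.
Union bound over 4 events: 4·0.20679 = 0.82717.

0.8272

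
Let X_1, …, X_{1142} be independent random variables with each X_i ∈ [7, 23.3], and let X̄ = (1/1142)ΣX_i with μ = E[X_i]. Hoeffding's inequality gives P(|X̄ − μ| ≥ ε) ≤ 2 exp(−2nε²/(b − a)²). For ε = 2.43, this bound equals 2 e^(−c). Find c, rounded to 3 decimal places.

c = 2nε²/(b − a)² = 2·1142·2.43² / 16.3² = 50.7614.

50.761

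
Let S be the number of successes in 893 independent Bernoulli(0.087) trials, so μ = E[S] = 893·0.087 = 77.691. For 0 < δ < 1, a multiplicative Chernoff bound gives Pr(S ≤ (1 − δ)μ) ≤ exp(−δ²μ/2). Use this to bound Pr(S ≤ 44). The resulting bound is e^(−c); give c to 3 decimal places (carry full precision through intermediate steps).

Write 44 = (1 − δ)μ, so δ = 1 − 44/77.691 = 0.4336538…
Then the exponent is δ²μ/2 = (μ − 44)²/(2μ) = 7.305116.

7.305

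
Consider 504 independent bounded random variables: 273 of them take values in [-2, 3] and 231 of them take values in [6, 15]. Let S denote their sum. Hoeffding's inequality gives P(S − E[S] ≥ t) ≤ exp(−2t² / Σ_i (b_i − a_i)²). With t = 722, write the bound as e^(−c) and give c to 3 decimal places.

Σ(b_i − a_i)² = 273·5² + 231·9² = 25536.
c = 2t² / 25536 = 2·722² / 25536 = 40.8274.

40.827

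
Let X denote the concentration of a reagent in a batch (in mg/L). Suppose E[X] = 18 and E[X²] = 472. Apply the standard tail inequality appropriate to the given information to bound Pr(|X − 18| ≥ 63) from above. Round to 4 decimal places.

The first two moments determine the variance, so Chebyshev's inequality is the sharpest standard bound available.
Var(X) = E[X²] − (E[X])² = 472 − 324 = 148.
Chebyshev's inequality: Pr(|X − μ| ≥ t) ≤ Var(X)/t² = 148/3969 = 0.0373.

0.0373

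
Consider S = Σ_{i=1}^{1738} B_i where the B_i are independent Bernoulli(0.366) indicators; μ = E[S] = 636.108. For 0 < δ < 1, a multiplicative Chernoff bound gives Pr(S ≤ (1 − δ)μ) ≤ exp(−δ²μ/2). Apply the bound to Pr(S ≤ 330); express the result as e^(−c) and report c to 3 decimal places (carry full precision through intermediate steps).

Write 330 = (1 − δ)μ, so δ = 1 − 330/636.108 = 0.4812202…
Then the exponent is δ²μ/2 = (μ − 330)²/(2μ) = 73.652672.

73.653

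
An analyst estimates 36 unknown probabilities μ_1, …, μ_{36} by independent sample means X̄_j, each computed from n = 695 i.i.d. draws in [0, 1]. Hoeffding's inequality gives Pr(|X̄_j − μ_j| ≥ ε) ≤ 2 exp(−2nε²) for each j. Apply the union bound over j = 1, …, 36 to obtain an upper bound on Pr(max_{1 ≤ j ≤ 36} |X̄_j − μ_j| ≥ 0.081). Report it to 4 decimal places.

Per-experiment Hoeffding bound: 2·exp(−2·695·0.081²) = 2·exp(−9.11979) = 0.00021896.
Union bound over 36 events: 36·0.00021896 = 0.00788.

0.0079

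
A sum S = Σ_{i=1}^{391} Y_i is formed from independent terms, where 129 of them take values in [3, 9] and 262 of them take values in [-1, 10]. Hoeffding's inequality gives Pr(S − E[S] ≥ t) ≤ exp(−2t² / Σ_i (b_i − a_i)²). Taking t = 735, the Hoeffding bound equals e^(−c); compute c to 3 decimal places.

Σ(b_i − a_i)² = 129·6² + 262·11² = 36346.
c = 2t² / 36346 = 2·735² / 36346 = 29.7268.

29.727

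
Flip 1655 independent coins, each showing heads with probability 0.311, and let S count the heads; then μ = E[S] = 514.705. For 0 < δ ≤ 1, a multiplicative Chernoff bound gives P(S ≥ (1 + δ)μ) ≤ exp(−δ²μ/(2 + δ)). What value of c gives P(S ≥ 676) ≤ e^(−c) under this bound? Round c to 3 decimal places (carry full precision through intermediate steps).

21.849

Write 676 = (1 + δ)μ, so δ = 676/514.705 − 1 = 0.3133737…
Then the exponent is δ²μ/(2 + δ) = (676 − μ)² / (μ·(2 + δ)) = 21.849305.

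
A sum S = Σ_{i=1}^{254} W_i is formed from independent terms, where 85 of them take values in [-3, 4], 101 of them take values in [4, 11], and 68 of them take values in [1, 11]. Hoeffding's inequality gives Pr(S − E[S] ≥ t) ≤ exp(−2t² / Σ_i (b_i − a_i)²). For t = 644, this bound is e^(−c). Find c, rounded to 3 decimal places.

52.122

Σ(b_i − a_i)² = 85·7² + 101·7² + 68·10² = 15914.
c = 2t² / 15914 = 2·644² / 15914 = 52.1222.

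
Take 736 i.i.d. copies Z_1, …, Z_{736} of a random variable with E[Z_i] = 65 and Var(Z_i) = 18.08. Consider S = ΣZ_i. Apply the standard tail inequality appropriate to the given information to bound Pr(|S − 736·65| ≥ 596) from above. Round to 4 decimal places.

With mean and variance of each term known, Chebyshev's inequality bounds the deviation of the sum (or sample mean).
Var(S) = n·Var(Z_i) = 736·18.08 = 13306.88.
Chebyshev: Pr(|S − 736·65| ≥ 596) ≤ Var(S)/596² = 13306.88/355216 = 0.0375.

0.0375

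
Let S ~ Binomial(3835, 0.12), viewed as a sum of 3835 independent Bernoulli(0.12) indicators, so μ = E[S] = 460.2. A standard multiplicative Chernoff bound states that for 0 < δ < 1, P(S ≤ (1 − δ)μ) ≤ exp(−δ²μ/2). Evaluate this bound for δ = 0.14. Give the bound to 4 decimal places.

0.0110

Exponent = δ²μ/2 = 0.14²·460.2/2 = 4.5100.
Bound = exp(−4.5100) = 0.01100.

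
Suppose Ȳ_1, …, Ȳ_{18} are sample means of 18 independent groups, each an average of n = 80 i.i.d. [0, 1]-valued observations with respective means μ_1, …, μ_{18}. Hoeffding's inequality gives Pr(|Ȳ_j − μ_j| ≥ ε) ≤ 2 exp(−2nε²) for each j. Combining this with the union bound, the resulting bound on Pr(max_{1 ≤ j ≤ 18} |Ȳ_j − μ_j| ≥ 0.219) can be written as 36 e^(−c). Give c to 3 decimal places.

Union bound over the 18 events: Pr(max_{1 ≤ j ≤ 18} |Ȳ_j − μ_j| ≥ 0.219) ≤ 18·2·exp(−2nε²) = 36 exp(−2·80·0.219²).
So c = 2·80·0.219² = 7.6738.

7.674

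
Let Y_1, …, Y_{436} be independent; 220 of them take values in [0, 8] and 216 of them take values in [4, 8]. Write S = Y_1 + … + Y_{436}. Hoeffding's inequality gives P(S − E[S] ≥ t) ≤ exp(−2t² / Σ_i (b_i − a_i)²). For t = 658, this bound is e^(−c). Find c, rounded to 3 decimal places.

49.380

Σ(b_i − a_i)² = 220·8² + 216·4² = 17536.
c = 2t² / 17536 = 2·658² / 17536 = 49.3800.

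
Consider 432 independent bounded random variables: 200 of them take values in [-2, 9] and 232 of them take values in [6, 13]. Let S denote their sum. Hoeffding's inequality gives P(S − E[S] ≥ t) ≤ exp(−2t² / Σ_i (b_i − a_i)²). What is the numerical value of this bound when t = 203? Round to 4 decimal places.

Σ(b_i − a_i)² = 200·11² + 232·7² = 35568.
Exponent = 2·203² / 35568 = 2.31720.
Bound = exp(−2.31720) = 0.09855.

0.0985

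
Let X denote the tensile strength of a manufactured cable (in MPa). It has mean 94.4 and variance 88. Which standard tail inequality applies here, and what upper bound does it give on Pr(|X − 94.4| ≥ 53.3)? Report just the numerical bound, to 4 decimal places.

Mean and variance are known, so Chebyshev's inequality applies.
Chebyshev: Pr(|X − μ| ≥ t) ≤ Var(X)/t².
Bound = 88 / 2840.89 = 0.0310.

0.0310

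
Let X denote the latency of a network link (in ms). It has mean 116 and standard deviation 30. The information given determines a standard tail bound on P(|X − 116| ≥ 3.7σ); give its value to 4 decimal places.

0.0730

Mean and variance are known, so Chebyshev's inequality applies.
Chebyshev: P(|X − μ| ≥ t) ≤ Var(X)/t².
Var(X) = σ² = 30² = 900.
t = 3.7·30 = 111.
Bound = 900 / 12321 = 0.0730.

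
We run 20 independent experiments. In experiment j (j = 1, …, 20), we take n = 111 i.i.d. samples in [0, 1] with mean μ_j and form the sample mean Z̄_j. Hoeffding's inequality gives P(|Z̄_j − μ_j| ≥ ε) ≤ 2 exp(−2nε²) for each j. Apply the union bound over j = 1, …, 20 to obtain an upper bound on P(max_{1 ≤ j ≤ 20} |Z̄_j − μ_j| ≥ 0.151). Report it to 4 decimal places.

Per-experiment Hoeffding bound: 2·exp(−2·111·0.151²) = 2·exp(−5.06182) = 0.012668.
Union bound over 20 events: 20·0.012668 = 0.25336.

0.2534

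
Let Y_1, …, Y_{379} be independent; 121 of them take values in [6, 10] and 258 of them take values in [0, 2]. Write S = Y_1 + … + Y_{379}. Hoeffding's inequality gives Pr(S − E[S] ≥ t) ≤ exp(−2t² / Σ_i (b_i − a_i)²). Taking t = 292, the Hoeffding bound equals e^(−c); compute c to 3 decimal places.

57.456

Σ(b_i − a_i)² = 121·4² + 258·2² = 2968.
c = 2t² / 2968 = 2·292² / 2968 = 57.4555.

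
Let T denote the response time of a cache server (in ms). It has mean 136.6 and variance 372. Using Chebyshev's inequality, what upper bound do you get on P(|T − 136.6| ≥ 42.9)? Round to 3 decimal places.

Chebyshev: P(|T − μ| ≥ t) ≤ Var(T)/t².
Bound = 372 / 1840.41 = 0.2021.

0.202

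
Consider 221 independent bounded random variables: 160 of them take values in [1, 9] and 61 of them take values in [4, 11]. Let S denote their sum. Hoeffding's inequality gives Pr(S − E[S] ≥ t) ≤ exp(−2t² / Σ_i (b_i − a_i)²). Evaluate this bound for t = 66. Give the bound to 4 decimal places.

Σ(b_i − a_i)² = 160·8² + 61·7² = 13229.
Exponent = 2·66² / 13229 = 0.65855.
Bound = exp(−0.65855) = 0.51760.

0.5176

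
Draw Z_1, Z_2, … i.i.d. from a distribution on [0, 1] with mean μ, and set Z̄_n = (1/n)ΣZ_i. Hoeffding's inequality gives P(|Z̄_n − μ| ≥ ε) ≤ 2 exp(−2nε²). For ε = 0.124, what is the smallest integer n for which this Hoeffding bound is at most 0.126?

Require 2·exp(−2nε²) ≤ 0.126, i.e. 2nε² ≥ ln(2/0.126) = 2.764621.
So n ≥ 2.764621 / (2·0.124²) = 89.901.
The smallest integer n is 90.

90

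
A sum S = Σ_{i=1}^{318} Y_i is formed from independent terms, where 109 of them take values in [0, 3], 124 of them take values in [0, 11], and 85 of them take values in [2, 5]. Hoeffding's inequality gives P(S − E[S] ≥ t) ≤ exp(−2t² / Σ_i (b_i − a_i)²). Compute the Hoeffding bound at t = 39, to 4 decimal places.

0.8339

Σ(b_i − a_i)² = 109·3² + 124·11² + 85·3² = 16750.
Exponent = 2·39² / 16750 = 0.18161.
Bound = exp(−0.18161) = 0.83392.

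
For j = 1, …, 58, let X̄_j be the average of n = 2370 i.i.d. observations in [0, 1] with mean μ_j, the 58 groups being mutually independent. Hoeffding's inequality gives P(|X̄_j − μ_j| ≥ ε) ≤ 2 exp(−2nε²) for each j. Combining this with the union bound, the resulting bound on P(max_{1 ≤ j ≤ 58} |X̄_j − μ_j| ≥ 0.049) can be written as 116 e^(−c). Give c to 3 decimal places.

Union bound over the 58 events: P(max_{1 ≤ j ≤ 58} |X̄_j − μ_j| ≥ 0.049) ≤ 58·2·exp(−2nε²) = 116 exp(−2·2370·0.049²).
So c = 2·2370·0.049² = 11.3807.

11.381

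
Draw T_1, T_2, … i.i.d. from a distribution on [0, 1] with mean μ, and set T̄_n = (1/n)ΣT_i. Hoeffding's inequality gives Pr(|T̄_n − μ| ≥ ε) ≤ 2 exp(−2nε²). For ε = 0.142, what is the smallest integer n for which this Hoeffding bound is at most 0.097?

Require 2·exp(−2nε²) ≤ 0.097, i.e. 2nε² ≥ ln(2/0.097) = 3.026191.
So n ≥ 3.026191 / (2·0.142²) = 75.039.
The smallest integer n is 76.

76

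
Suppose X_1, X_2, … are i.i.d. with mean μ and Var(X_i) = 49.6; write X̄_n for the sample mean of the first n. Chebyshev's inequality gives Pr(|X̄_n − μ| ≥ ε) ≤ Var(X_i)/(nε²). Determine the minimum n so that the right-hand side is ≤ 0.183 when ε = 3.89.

18

Require 49.6/(n·3.89²) ≤ 0.183, i.e. n ≥ 49.6/(0.183·3.89²) = 17.911.
The smallest integer n is 18.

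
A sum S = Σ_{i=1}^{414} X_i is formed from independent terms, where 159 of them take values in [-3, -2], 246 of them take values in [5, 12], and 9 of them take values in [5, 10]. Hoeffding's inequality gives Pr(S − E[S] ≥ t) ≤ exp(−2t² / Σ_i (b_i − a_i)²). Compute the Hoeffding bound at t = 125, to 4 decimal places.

0.0811

Σ(b_i − a_i)² = 159·1² + 246·7² + 9·5² = 12438.
Exponent = 2·125² / 12438 = 2.51246.
Bound = exp(−2.51246) = 0.08107.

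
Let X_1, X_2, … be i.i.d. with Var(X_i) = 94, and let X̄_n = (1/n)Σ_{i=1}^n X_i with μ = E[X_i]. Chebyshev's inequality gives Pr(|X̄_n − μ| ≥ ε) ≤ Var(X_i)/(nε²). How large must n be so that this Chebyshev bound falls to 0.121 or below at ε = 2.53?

122

Require 94/(n·2.53²) ≤ 0.121, i.e. n ≥ 94/(0.121·2.53²) = 121.367.
The smallest integer n is 122.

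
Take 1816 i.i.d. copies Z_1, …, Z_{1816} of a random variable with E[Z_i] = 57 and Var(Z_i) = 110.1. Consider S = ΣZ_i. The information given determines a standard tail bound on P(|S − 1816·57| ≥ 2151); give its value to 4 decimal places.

0.0432

With mean and variance of each term known, Chebyshev's inequality bounds the deviation of the sum (or sample mean).
Var(S) = n·Var(Z_i) = 1816·110.1 = 199941.6.
Chebyshev: P(|S − 1816·57| ≥ 2151) ≤ Var(S)/2151² = 199941.6/4626801 = 0.0432.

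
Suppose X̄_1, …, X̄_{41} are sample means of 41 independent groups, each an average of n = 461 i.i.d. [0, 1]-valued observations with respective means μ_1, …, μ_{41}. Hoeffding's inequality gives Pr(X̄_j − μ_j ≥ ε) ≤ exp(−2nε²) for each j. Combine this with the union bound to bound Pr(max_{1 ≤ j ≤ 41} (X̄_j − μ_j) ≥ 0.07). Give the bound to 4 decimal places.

0.4474

Per-experiment Hoeffding bound: exp(−2·461·0.07²) = exp(−4.51780) = 0.010913.
Union bound over 41 events: 41·0.010913 = 0.44743.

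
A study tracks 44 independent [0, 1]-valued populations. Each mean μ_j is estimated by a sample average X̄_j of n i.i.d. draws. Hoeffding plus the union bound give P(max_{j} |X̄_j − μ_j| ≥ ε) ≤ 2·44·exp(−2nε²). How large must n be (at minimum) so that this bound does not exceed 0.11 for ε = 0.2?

Need 2·44·exp(−2nε²) ≤ 0.11, i.e. exp(−2nε²) ≤ 0.11/88.
So 2nε² ≥ ln(88/0.11) = 6.684612.
Hence n ≥ 6.684612/(2·0.2²) = 83.558.
The smallest integer n is 84.

84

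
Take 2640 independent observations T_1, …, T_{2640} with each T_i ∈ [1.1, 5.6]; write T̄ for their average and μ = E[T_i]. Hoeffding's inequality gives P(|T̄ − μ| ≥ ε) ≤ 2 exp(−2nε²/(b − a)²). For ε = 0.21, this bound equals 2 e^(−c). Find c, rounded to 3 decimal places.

11.499

c = 2nε²/(b − a)² = 2·2640·0.21² / 4.5² = 11.4987.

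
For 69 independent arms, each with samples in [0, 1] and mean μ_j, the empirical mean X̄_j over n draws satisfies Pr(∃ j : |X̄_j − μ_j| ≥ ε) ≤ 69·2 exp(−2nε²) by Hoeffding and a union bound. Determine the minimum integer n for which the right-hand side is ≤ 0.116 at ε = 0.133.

Need 2·69·exp(−2nε²) ≤ 0.116, i.e. exp(−2nε²) ≤ 0.116/138.
So 2nε² ≥ ln(138/0.116) = 7.081419.
Hence n ≥ 7.081419/(2·0.133²) = 200.164.
The smallest integer n is 201.

201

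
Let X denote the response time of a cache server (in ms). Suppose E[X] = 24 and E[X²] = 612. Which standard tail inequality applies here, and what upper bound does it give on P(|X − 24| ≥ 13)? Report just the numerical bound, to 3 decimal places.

The first two moments determine the variance, so Chebyshev's inequality is the sharpest standard bound available.
Var(X) = E[X²] − (E[X])² = 612 − 576 = 36.
Chebyshev's inequality: P(|X − μ| ≥ t) ≤ Var(X)/t² = 36/169 = 0.2130.

0.213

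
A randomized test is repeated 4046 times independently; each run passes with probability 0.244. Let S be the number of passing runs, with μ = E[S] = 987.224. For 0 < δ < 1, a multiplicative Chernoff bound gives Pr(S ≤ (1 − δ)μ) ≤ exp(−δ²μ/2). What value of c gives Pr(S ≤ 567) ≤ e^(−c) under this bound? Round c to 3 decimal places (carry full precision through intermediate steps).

Write 567 = (1 − δ)μ, so δ = 1 − 567/987.224 = 0.4256623…
Then the exponent is δ²μ/2 = (μ − 567)²/(2μ) = 89.436749.

89.437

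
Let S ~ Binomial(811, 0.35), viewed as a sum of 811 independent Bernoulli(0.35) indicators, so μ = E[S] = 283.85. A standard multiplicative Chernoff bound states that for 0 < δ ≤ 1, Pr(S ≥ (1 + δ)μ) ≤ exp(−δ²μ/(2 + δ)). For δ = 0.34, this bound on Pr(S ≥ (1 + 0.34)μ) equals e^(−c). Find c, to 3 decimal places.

c = δ²μ/(2 + δ) = 0.34²·283.85/(2 + 0.34) = 14.0227.

14.023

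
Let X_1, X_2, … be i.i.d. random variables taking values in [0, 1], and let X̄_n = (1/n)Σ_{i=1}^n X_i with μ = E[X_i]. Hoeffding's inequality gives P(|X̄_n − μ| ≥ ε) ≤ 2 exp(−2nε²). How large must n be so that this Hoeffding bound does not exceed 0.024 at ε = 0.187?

64

Require 2·exp(−2nε²) ≤ 0.024, i.e. 2nε² ≥ ln(2/0.024) = 4.422849.
So n ≥ 4.422849 / (2·0.187²) = 63.240.
The smallest integer n is 64.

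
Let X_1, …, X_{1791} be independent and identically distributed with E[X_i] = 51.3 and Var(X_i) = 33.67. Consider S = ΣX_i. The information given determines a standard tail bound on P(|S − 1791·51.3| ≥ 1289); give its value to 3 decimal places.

0.036

With mean and variance of each term known, Chebyshev's inequality bounds the deviation of the sum (or sample mean).
Var(S) = n·Var(X_i) = 1791·33.67 = 60302.97.
Chebyshev: P(|S − 1791·51.3| ≥ 1289) ≤ Var(S)/1289² = 60302.97/1661521 = 0.0363.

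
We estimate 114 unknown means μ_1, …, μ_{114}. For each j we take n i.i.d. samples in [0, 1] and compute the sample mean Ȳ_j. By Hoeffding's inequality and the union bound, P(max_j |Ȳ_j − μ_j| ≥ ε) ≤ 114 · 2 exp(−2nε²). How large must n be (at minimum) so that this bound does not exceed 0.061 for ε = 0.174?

136

Need 2·114·exp(−2nε²) ≤ 0.061, i.e. exp(−2nε²) ≤ 0.061/228.
So 2nε² ≥ ln(228/0.061) = 8.226227.
Hence n ≥ 8.226227/(2·0.174²) = 135.854.
The smallest integer n is 136.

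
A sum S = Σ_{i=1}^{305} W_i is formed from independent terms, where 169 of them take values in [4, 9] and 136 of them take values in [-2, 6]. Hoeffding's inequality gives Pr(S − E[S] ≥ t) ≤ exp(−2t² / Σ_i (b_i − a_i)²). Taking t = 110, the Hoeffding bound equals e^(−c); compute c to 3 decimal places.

Σ(b_i − a_i)² = 169·5² + 136·8² = 12929.
c = 2t² / 12929 = 2·110² / 12929 = 1.8718.

1.872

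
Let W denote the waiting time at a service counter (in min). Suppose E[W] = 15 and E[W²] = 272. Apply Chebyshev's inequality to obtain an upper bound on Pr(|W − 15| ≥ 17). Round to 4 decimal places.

Var(W) = E[W²] − (E[W])² = 272 − 225 = 47.
Chebyshev's inequality: Pr(|W − μ| ≥ t) ≤ Var(W)/t² = 47/289 = 0.1626.

0.1626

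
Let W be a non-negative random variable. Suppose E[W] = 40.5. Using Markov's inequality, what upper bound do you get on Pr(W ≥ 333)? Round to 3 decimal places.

0.122

Markov's inequality: for a non-negative random variable, Pr(W ≥ a) ≤ E[W]/a.
Here E[W] = 40.5 and a = 333, so the bound is 40.5/333 = 0.1216.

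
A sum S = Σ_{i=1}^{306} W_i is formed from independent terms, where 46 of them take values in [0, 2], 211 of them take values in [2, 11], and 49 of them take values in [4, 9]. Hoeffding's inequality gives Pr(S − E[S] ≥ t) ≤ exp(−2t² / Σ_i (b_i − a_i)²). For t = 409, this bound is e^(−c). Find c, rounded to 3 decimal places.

Σ(b_i − a_i)² = 46·2² + 211·9² + 49·5² = 18500.
c = 2t² / 18500 = 2·409² / 18500 = 18.0844.

18.084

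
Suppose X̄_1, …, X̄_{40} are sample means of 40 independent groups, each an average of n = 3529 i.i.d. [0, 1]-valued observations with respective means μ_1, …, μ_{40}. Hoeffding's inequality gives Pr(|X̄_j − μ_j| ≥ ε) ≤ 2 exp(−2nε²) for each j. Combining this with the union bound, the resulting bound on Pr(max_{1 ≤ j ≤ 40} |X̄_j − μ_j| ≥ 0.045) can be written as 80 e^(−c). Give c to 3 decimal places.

Union bound over the 40 events: Pr(max_{1 ≤ j ≤ 40} |X̄_j − μ_j| ≥ 0.045) ≤ 40·2·exp(−2nε²) = 80 exp(−2·3529·0.045²).
So c = 2·3529·0.045² = 14.2925.

14.292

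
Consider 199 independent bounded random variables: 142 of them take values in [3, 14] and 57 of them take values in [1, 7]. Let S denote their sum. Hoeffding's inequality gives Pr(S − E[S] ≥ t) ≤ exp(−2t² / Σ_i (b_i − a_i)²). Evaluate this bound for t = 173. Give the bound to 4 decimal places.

0.0445

Σ(b_i − a_i)² = 142·11² + 57·6² = 19234.
Exponent = 2·173² / 19234 = 3.11209.
Bound = exp(−3.11209) = 0.04451.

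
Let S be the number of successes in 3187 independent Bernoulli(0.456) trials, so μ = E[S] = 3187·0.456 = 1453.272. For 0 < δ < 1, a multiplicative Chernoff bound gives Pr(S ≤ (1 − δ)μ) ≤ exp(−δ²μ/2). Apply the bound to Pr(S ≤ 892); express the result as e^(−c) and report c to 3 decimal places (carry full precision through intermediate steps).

108.385

Write 892 = (1 − δ)μ, so δ = 1 − 892/1453.272 = 0.3862126…
Then the exponent is δ²μ/2 = (μ − 892)²/(2μ) = 108.385167.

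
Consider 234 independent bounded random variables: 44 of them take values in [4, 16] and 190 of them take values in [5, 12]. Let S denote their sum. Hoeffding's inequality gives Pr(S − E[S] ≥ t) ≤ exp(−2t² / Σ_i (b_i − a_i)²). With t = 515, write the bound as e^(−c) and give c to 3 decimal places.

33.903

Σ(b_i − a_i)² = 44·12² + 190·7² = 15646.
c = 2t² / 15646 = 2·515² / 15646 = 33.9032.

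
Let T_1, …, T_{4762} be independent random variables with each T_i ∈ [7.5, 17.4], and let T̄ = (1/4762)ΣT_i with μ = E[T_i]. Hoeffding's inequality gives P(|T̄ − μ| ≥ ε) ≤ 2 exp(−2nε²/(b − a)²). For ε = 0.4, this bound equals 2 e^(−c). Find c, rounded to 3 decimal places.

15.548

c = 2nε²/(b − a)² = 2·4762·0.4² / 9.9² = 15.5478.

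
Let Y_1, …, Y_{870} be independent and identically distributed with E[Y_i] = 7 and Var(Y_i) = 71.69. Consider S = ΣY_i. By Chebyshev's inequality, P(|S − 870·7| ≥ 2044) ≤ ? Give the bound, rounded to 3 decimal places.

Var(S) = n·Var(Y_i) = 870·71.69 = 62370.3.
Chebyshev: P(|S − 870·7| ≥ 2044) ≤ Var(S)/2044² = 62370.3/4177936 = 0.0149.

0.015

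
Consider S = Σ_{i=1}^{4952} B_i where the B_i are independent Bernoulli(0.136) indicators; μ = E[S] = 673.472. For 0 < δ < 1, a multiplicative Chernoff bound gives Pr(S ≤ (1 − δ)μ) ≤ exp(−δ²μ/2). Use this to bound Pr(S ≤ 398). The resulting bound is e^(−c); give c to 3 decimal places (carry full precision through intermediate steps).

56.339

Write 398 = (1 − δ)μ, so δ = 1 − 398/673.472 = 0.4090326…
Then the exponent is δ²μ/2 = (μ − 398)²/(2μ) = 56.338514.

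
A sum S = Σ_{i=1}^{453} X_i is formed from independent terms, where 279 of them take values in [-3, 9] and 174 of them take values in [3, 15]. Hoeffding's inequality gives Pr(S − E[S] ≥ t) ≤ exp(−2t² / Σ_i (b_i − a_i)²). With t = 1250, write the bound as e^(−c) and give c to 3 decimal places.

Σ(b_i − a_i)² = 279·12² + 174·12² = 65232.
c = 2t² / 65232 = 2·1250² / 65232 = 47.9059.

47.906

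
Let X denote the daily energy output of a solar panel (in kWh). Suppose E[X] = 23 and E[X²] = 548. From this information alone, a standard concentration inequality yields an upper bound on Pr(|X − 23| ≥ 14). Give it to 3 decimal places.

0.097

The first two moments determine the variance, so Chebyshev's inequality is the sharpest standard bound available.
Var(X) = E[X²] − (E[X])² = 548 − 529 = 19.
Chebyshev's inequality: Pr(|X − μ| ≥ t) ≤ Var(X)/t² = 19/196 = 0.0969.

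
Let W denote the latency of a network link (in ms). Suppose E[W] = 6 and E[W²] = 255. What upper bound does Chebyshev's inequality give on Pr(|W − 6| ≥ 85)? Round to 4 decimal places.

0.0303

Var(W) = E[W²] − (E[W])² = 255 − 36 = 219.
Chebyshev's inequality: Pr(|W − μ| ≥ t) ≤ Var(W)/t² = 219/7225 = 0.0303.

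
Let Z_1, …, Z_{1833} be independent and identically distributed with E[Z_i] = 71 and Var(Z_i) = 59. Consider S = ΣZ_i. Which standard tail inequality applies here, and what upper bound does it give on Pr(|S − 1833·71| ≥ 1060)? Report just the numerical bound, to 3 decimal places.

0.096

With mean and variance of each term known, Chebyshev's inequality bounds the deviation of the sum (or sample mean).
Var(S) = n·Var(Z_i) = 1833·59 = 108147.
Chebyshev: Pr(|S − 1833·71| ≥ 1060) ≤ Var(S)/1060² = 108147/1123600 = 0.0963.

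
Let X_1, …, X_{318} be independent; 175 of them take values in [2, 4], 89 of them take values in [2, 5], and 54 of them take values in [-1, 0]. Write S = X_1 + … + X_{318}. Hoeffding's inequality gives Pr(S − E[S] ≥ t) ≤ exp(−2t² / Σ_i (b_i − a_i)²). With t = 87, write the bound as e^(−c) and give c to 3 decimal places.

9.735

Σ(b_i − a_i)² = 175·2² + 89·3² + 54·1² = 1555.
c = 2t² / 1555 = 2·87² / 1555 = 9.7350.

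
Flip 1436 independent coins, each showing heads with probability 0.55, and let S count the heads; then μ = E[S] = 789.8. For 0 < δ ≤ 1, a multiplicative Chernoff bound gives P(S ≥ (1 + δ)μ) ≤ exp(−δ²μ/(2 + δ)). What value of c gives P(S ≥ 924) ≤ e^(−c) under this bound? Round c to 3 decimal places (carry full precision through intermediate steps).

Write 924 = (1 + δ)μ, so δ = 924/789.8 − 1 = 0.1699164…
Then the exponent is δ²μ/(2 + δ) = (924 − μ)² / (μ·(2 + δ)) = 10.508601.

10.509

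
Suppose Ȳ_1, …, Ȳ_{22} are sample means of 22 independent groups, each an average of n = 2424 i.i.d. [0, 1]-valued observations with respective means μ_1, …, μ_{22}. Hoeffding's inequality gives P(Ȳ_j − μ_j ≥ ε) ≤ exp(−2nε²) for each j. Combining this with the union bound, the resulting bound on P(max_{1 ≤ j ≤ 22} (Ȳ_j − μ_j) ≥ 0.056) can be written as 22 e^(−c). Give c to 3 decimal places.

15.203

Union bound over the 22 events: P(max_{1 ≤ j ≤ 22} (Ȳ_j − μ_j) ≥ 0.056) ≤ 22·exp(−2nε²) = 22 exp(−2·2424·0.056²).
So c = 2·2424·0.056² = 15.2033.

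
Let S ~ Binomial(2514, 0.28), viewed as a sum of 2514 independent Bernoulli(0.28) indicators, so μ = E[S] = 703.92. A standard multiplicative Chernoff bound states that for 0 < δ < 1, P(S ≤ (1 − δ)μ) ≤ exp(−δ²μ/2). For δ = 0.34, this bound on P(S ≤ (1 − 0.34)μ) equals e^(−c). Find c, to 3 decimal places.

c = δ²μ/2 = 0.34²·703.92/2 = 40.6866.

40.687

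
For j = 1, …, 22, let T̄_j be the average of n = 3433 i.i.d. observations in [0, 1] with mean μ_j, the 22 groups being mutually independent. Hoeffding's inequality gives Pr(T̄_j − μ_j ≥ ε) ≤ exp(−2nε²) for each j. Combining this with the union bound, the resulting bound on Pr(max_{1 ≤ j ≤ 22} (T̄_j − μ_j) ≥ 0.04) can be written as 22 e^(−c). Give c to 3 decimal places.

10.986

Union bound over the 22 events: Pr(max_{1 ≤ j ≤ 22} (T̄_j − μ_j) ≥ 0.04) ≤ 22·exp(−2nε²) = 22 exp(−2·3433·0.04²).
So c = 2·3433·0.04² = 10.9856.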